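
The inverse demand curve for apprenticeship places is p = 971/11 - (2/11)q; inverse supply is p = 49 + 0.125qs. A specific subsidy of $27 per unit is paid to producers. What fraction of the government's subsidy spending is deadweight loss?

Pre-subsidy: 971/11 - (2/11)q = 49 + 0.125q gives q* = 128 and p* = 65.
With the subsidy, sellers receive ps = pb + 27 for each unit, where pb is the price buyers pay.
On the curves, pb = 971/11 - (2/11)q and ps = 49 + 0.125q; the wedge ps − pb = 27 gives 49 + 0.125q − (971/11 - (2/11)q) = 27, so q' = 216.
Then pb = 971/11 − (2/11)·216 = 49 and ps = 49 + 0.125·216 = 76.
ΔCS = ½(128 + 216)(65 − 49) = 2752; ΔPS = ½(128 + 216)(76 − 65) = 1892.
Government spending = 27 × 216 = 5832.
DWL = ½ × 27 × (216 − 128) = 1188; fraction = 1188 / 5832 = 11/54.

DWL / government spending = 11/54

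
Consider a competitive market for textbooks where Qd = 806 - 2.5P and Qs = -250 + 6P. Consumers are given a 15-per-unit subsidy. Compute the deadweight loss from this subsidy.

Deadweight loss = 3375/17

Pre-subsidy: 806 - 2.5P = -250 + 6P gives P* = 2112/17, Q* = 8422/17.
With the rebate, buyers effectively pay Pb = Ps − 15, where Ps is the price sellers receive.
Demand in terms of Ps becomes Qd = 806 − 2.5(Ps − 15) = 843.5 - 2.5Ps. Setting this equal to supply: 843.5 - 2.5Ps = -250 + 6Ps, so Ps = 2187/17.
Buyers pay Pb = 2187/17 − 15 = 1932/17; Q' = -250 + 6·(2187/17) = 8872/17.
The subsidy expands output by 8872/17 − 8422/17 = 450/17 past the efficient level; on those units the gap between marginal cost and willingness to pay runs from 0 up to 15.
DWL = ½ × 15 × 450/17 = 3375/17.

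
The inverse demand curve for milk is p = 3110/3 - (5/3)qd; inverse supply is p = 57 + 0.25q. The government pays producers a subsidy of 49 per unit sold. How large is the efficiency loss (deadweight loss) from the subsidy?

Deadweight loss = 14406/23

Pre-subsidy: 3110/3 - (5/3)q = 57 + 0.25q gives q* = 11756/23 and p* = 4250/23.
With the subsidy, sellers receive ps = pb + 49 for each unit, where pb is the price buyers pay.
On the curves, pb = 3110/3 - (5/3)q and ps = 57 + 0.25q; the wedge ps − pb = 49 gives 57 + 0.25q − (3110/3 - (5/3)q) = 49, so q' = 12344/23.
Then pb = 3110/3 − (5/3)·(12344/23) = 3270/23 and ps = 57 + 0.25·(12344/23) = 4397/23.
The subsidy expands output by 12344/23 − 11756/23 = 588/23 past the efficient level; on those units the gap between marginal cost and willingness to pay runs from 0 up to 49.
DWL = ½ × 49 × 588/23 = 14406/23.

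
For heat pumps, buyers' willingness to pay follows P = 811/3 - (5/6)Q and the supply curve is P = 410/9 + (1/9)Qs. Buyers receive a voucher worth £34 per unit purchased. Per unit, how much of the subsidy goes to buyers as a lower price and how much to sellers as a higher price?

Pre-subsidy: 811/3 - (5/6)Q = 410/9 + (1/9)Q gives Q* = 238 and P* = 72.
With the rebate, buyers effectively pay Pb = Ps − 34, where Ps is the price sellers receive.
On the curves, Pb = 811/3 - (5/6)Q and Ps = 410/9 + (1/9)Q; the wedge Ps − Pb = 34 gives 410/9 + (1/9)Q − (811/3 - (5/6)Q) = 34, so Q' = 274.
Then Pb = 811/3 − (5/6)·274 = 42 and Ps = 410/9 + (1/9)·274 = 76.
Buyers' price falls by P* − Pb = 72 − 42 = 30; sellers' price rises by Ps − P* = 76 − 72 = 4.

Buyers gain £30 per unit; sellers gain £4 per unit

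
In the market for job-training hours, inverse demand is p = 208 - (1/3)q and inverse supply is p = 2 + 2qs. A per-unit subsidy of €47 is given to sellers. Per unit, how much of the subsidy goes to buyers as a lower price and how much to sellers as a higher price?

Buyers gain 47/7 per unit; sellers gain 282/7 per unit

Pre-subsidy: 208 - (1/3)q = 2 + 2q gives q* = 618/7 and p* = 1250/7.
With the subsidy, sellers receive ps = pb + 47 for each unit, where pb is the price buyers pay.
On the curves, pb = 208 - (1/3)q and ps = 2 + 2q; the wedge ps − pb = 47 gives 2 + 2q − (208 - (1/3)q) = 47, so q' = 759/7.
Then pb = 208 − (1/3)·(759/7) = 1203/7 and ps = 2 + 2·(759/7) = 1532/7.
Buyers' price falls by p* − pb = 1250/7 − 1203/7 = 47/7; sellers' price rises by ps − p* = 1532/7 − 1250/7 = 282/7.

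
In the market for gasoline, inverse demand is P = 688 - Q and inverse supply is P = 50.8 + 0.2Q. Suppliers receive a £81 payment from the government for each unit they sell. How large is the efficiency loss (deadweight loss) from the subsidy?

Pre-subsidy: 688 - Q = 50.8 + 0.2Q gives Q* = 531 and P* = 157.
With the subsidy, sellers receive Ps = Pb + 81 for each unit, where Pb is the price buyers pay.
On the curves, Pb = 688 - Q and Ps = 50.8 + 0.2Q; the wedge Ps − Pb = 81 gives 50.8 + 0.2Q − (688 - Q) = 81, so Q' = 598.5.
Then Pb = 688 − 1·598.5 = 89.5 and Ps = 50.8 + 0.2·598.5 = 170.5.
The subsidy expands output by 598.5 − 531 = 67.5 past the efficient level; on those units the gap between marginal cost and willingness to pay runs from 0 up to 81.
DWL = ½ × 81 × 67.5 = 2733.75.

Deadweight loss = £2733.75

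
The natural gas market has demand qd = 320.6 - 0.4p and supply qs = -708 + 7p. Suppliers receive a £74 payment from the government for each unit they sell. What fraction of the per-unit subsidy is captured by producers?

Producer share = 2/37

Pre-subsidy: 320.6 - 0.4p = -708 + 7p gives p* = 139, q* = 265.
With the subsidy, sellers receive ps = pb + 74 for each unit, where pb is the price buyers pay.
Supply in terms of pb becomes qs = -708 + 7(pb + 74) = -190 + 7pb. Setting this equal to demand: 320.6 - 0.4pb = -190 + 7pb, so pb = 69.
Sellers receive ps = 69 + 74 = 143; q' = 320.6 − 0.4·69 = 293.
Buyers' price falls by p* − pb = 139 − 69 = 70; sellers' price rises by ps − p* = 143 − 139 = 4.
So producers capture 4/74 = 2/37 of each unit of subsidy.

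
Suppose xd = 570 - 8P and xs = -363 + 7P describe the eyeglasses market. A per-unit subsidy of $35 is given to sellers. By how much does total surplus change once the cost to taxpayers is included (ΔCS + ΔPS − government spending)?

Pre-subsidy: 570 - 8P = -363 + 7P gives P* = 62.2, x* = 72.4.
With the subsidy, sellers receive Ps = Pb + 35 for each unit, where Pb is the price buyers pay.
Supply in terms of Pb becomes xs = -363 + 7(Pb + 35) = -118 + 7Pb. Setting this equal to demand: 570 - 8Pb = -118 + 7Pb, so Pb = 688/15.
Sellers receive Ps = 688/15 + 35 = 1213/15; x' = 570 − 8·(688/15) = 3046/15.
ΔCS = ½(72.4 + 3046/15)(62.2 − 688/15) = 101234/45; ΔPS = ½(72.4 + 3046/15)(1213/15 − 62.2) = 115696/45.
Government spending = 35 × 3046/15 = 21322/3.
Net change = 101234/45 + 115696/45 − 21322/3 = -6860/3. The loss equals the DWL triangle ½·35·392/3.

Net change in total surplus = -6860/3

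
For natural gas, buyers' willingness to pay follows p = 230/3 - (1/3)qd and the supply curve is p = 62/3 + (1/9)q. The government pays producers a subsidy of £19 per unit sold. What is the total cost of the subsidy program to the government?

Government cost = £3206.25

Pre-subsidy: 230/3 - (1/3)q = 62/3 + (1/9)q gives q* = 126 and p* = 104/3.
With the subsidy, sellers receive ps = pb + 19 for each unit, where pb is the price buyers pay.
On the curves, pb = 230/3 - (1/3)q and ps = 62/3 + (1/9)q; the wedge ps − pb = 19 gives 62/3 + (1/9)q − (230/3 - (1/3)q) = 19, so q' = 168.75.
Then pb = 230/3 − (1/3)·168.75 = 245/12 and ps = 62/3 + (1/9)·168.75 = 473/12.
Government outlay = subsidy × quantity = 19 × 168.75 = 3206.25.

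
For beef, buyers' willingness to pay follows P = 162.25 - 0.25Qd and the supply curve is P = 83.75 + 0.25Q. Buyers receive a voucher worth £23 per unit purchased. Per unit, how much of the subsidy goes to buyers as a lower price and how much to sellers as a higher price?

Pre-subsidy: 162.25 - 0.25Q = 83.75 + 0.25Q gives Q* = 157 and P* = 123.
With the rebate, buyers effectively pay Pb = Ps − 23, where Ps is the price sellers receive.
On the curves, Pb = 162.25 - 0.25Q and Ps = 83.75 + 0.25Q; the wedge Ps − Pb = 23 gives 83.75 + 0.25Q − (162.25 - 0.25Q) = 23, so Q' = 203.
Then Pb = 162.25 − 0.25·203 = 111.5 and Ps = 83.75 + 0.25·203 = 134.5.
Buyers' price falls by P* − Pb = 123 − 111.5 = 11.5; sellers' price rises by Ps − P* = 134.5 − 123 = 11.5.

Buyers gain £11.5 per unit; sellers gain £11.5 per unit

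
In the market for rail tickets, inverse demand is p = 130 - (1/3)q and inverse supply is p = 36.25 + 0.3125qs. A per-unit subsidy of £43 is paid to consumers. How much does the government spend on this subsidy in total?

Pre-subsidy: 130 - (1/3)q = 36.25 + 0.3125q gives q* = 4500/31 and p* = 2530/31.
With the rebate, buyers effectively pay pb = ps − 43, where ps is the price sellers receive.
On the curves, pb = 130 - (1/3)q and ps = 36.25 + 0.3125q; the wedge ps − pb = 43 gives 36.25 + 0.3125q − (130 - (1/3)q) = 43, so q' = 6564/31.
Then pb = 130 − (1/3)·(6564/31) = 1842/31 and ps = 36.25 + 0.3125·(6564/31) = 3175/31.
Government outlay = subsidy × quantity = 43 × 6564/31 = 282252/31.

Government cost = 282252/31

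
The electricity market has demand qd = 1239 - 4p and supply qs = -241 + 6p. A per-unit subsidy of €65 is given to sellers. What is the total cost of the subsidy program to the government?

Pre-subsidy: 1239 - 4p = -241 + 6p gives p* = 148, q* = 647.
With the subsidy, sellers receive ps = pb + 65 for each unit, where pb is the price buyers pay.
Supply in terms of pb becomes qs = -241 + 6(pb + 65) = 149 + 6pb. Setting this equal to demand: 1239 - 4pb = 149 + 6pb, so pb = 109.
Sellers receive ps = 109 + 65 = 174; q' = 1239 − 4·109 = 803.
Government outlay = subsidy × quantity = 65 × 803 = 52195.

Government cost = €52195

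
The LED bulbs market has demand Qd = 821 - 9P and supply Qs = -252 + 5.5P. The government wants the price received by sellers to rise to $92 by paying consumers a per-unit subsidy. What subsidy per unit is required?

At a seller price of 92, quantity supplied is -252 + 5.5·92 = 254.
Buyers absorb 254 only when they pay Pb with 821 − 9·Pb = 254, i.e. Pb = 63.
s = Ps − Pb = 92 − 63 = 29.

Required subsidy s = $29 per unit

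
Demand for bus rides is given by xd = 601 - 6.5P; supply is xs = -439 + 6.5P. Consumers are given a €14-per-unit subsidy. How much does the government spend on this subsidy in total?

Government cost = €1771

Pre-subsidy: 601 - 6.5P = -439 + 6.5P gives P* = 80, x* = 81.
With the rebate, buyers effectively pay Pb = Ps − 14, where Ps is the price sellers receive.
Demand in terms of Ps becomes xd = 601 − 6.5(Ps − 14) = 692 - 6.5Ps. Setting this equal to supply: 692 - 6.5Ps = -439 + 6.5Ps, so Ps = 87.
Buyers pay Pb = 87 − 14 = 73; x' = -439 + 6.5·87 = 126.5.
Government outlay = subsidy × quantity = 14 × 126.5 = 1771.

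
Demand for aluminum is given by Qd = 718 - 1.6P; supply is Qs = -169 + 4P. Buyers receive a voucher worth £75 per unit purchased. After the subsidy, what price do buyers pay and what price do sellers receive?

Pre-subsidy: 718 - 1.6P = -169 + 4P gives P* = 4435/28, Q* = 3252/7.
With the rebate, buyers effectively pay Pb = Ps − 75, where Ps is the price sellers receive.
Demand in terms of Ps becomes Qd = 718 − 1.6(Ps − 75) = 838 - 1.6Ps. Setting this equal to supply: 838 - 1.6Ps = -169 + 4Ps, so Ps = 5035/28.
Buyers pay Pb = 5035/28 − 75 = 2935/28; Q' = -169 + 4·(5035/28) = 3852/7.

Buyers pay 2935/28; sellers receive 5035/28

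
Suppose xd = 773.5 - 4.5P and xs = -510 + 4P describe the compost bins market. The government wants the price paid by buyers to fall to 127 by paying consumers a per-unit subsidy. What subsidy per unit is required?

At a buyer price of 127, quantity demanded is 773.5 − 4.5·127 = 202.
Sellers supply 202 only when they receive Ps with -510 + 4·Ps = 202, i.e. Ps = 178.
s = Ps − Pb = 178 − 127 = 51.

Required subsidy s = 51 per unit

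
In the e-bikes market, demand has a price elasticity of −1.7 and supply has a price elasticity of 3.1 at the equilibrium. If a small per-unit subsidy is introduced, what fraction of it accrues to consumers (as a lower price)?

Consumer share = 31/48

For a small subsidy around the equilibrium, the benefit split depends on the relative slopes, which at a point are proportional to the elasticities.
Buyer share = εs/(εs + |εd|) = 3.1/(3.1 + 1.7) = 31/48; seller share = |εd|/(εs + |εd|) = 17/48.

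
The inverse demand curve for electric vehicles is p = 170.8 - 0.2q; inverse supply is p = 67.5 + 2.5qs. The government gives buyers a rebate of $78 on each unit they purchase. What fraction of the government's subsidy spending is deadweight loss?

Pre-subsidy: 170.8 - 0.2q = 67.5 + 2.5q gives q* = 1033/27 and p* = 4405/27.
With the rebate, buyers effectively pay pb = ps − 78, where ps is the price sellers receive.
On the curves, pb = 170.8 - 0.2q and ps = 67.5 + 2.5q; the wedge ps − pb = 78 gives 67.5 + 2.5q − (170.8 - 0.2q) = 78, so q' = 1813/27.
Then pb = 170.8 − 0.2·(1813/27) = 4249/27 and ps = 67.5 + 2.5·(1813/27) = 6355/27.
ΔCS = ½(1033/27 + 1813/27)(4405/27 − 4249/27) = 73996/243; ΔPS = ½(1033/27 + 1813/27)(6355/27 − 4405/27) = 924950/243.
Government spending = 78 × 1813/27 = 47138/9.
DWL = ½ × 78 × (1813/27 − 1033/27) = 3380/3; fraction = (3380/3) / (47138/9) = 390/1813.

DWL / government spending = 390/1813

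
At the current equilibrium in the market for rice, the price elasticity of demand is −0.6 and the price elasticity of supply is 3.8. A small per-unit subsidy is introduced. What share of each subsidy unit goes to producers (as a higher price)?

Producer share = 3/22

For a small subsidy around the equilibrium, the benefit split depends on the relative slopes, which at a point are proportional to the elasticities.
Buyer share = εs/(εs + |εd|) = 3.8/(3.8 + 0.6) = 19/22; seller share = |εd|/(εs + |εd|) = 3/22.
So producers capture 3/22 of the subsidy.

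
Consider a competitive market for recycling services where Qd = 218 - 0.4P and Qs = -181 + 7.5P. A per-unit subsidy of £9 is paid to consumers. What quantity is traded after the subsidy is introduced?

Pre-subsidy: 218 - 0.4P = -181 + 7.5P gives P* = 3990/79, Q* = 15626/79.
With the rebate, buyers effectively pay Pb = Ps − 9, where Ps is the price sellers receive.
Demand in terms of Ps becomes Qd = 218 − 0.4(Ps − 9) = 221.6 - 0.4Ps. Setting this equal to supply: 221.6 - 0.4Ps = -181 + 7.5Ps, so Ps = 4026/79.
Buyers pay Pb = 4026/79 − 9 = 3315/79; Q' = -181 + 7.5·(4026/79) = 15896/79.

Q' = 15896/79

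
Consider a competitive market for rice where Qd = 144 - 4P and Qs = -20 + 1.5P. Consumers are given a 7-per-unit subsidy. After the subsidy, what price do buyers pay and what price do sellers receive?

Buyers pay 307/11; sellers receive 384/11

Pre-subsidy: 144 - 4P = -20 + 1.5P gives P* = 328/11, Q* = 272/11.
With the rebate, buyers effectively pay Pb = Ps − 7, where Ps is the price sellers receive.
Demand in terms of Ps becomes Qd = 144 − 4(Ps − 7) = 172 - 4Ps. Setting this equal to supply: 172 - 4Ps = -20 + 1.5Ps, so Ps = 384/11.
Buyers pay Pb = 384/11 − 7 = 307/11; Q' = -20 + 1.5·(384/11) = 356/11.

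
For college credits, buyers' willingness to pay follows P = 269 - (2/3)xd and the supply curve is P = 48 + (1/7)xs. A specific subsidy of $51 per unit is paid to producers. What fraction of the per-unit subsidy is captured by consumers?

Pre-subsidy: 269 - (2/3)x = 48 + (1/7)x gives x* = 273 and P* = 87.
With the subsidy, sellers receive Ps = Pb + 51 for each unit, where Pb is the price buyers pay.
On the curves, Pb = 269 - (2/3)x and Ps = 48 + (1/7)x; the wedge Ps − Pb = 51 gives 48 + (1/7)x − (269 - (2/3)x) = 51, so x' = 336.
Then Pb = 269 − (2/3)·336 = 45 and Ps = 48 + (1/7)·336 = 96.
Buyers' price falls by P* − Pb = 87 − 45 = 42; sellers' price rises by Ps − P* = 96 − 87 = 9.
So consumers capture 42/51 = 14/17 of each unit of subsidy.

Consumer share = 14/17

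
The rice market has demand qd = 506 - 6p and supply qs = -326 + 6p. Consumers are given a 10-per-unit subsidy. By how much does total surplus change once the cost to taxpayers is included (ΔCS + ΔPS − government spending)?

Pre-subsidy: 506 - 6p = -326 + 6p gives p* = 208/3, q* = 90.
With the rebate, buyers effectively pay pb = ps − 10, where ps is the price sellers receive.
Demand in terms of ps becomes qd = 506 − 6(ps − 10) = 566 - 6ps. Setting this equal to supply: 566 - 6ps = -326 + 6ps, so ps = 223/3.
Buyers pay pb = 223/3 − 10 = 193/3; q' = -326 + 6·(223/3) = 120.
ΔCS = ½(90 + 120)(208/3 − 193/3) = 525; ΔPS = ½(90 + 120)(223/3 − 208/3) = 525.
Government spending = 10 × 120 = 1200.
Net change = 525 + 525 − 1200 = -150. The loss equals the DWL triangle ½·10·30.

Net change in total surplus = -150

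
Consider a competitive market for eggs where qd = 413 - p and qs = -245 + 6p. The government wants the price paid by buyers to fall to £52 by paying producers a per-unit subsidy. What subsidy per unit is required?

At a buyer price of 52, quantity demanded is 413 − 1·52 = 361.
Sellers supply 361 only when they receive ps with -245 + 6·ps = 361, i.e. ps = 101.
s = ps − pb = 101 − 52 = 49.

Required subsidy s = £49 per unit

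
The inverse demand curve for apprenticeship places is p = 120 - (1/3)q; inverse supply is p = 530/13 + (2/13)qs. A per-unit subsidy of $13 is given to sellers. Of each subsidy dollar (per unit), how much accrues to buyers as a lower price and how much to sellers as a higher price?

Buyers gain 169/19 per unit; sellers gain 78/19 per unit

Pre-subsidy: 120 - (1/3)q = 530/13 + (2/13)q gives q* = 3090/19 and p* = 1250/19.
With the subsidy, sellers receive ps = pb + 13 for each unit, where pb is the price buyers pay.
On the curves, pb = 120 - (1/3)q and ps = 530/13 + (2/13)q; the wedge ps − pb = 13 gives 530/13 + (2/13)q − (120 - (1/3)q) = 13, so q' = 3597/19.
Then pb = 120 − (1/3)·(3597/19) = 1081/19 and ps = 530/13 + (2/13)·(3597/19) = 1328/19.
Buyers' price falls by p* − pb = 1250/19 − 1081/19 = 169/19; sellers' price rises by ps − p* = 1328/19 − 1250/19 = 78/19.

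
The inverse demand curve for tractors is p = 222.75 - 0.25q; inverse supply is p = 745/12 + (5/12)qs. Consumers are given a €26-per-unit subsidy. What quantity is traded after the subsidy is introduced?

q' = 280

Pre-subsidy: 222.75 - 0.25q = 745/12 + (5/12)q gives q* = 241 and p* = 162.5.
With the rebate, buyers effectively pay pb = ps − 26, where ps is the price sellers receive.
On the curves, pb = 222.75 - 0.25q and ps = 745/12 + (5/12)q; the wedge ps − pb = 26 gives 745/12 + (5/12)q − (222.75 - 0.25q) = 26, so q' = 280.
Then pb = 222.75 − 0.25·280 = 152.75 and ps = 745/12 + (5/12)·280 = 178.75.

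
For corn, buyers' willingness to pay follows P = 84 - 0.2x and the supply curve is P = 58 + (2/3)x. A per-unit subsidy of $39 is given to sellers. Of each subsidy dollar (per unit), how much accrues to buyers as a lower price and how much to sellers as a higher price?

Pre-subsidy: 84 - 0.2x = 58 + (2/3)x gives x* = 30 and P* = 78.
With the subsidy, sellers receive Ps = Pb + 39 for each unit, where Pb is the price buyers pay.
On the curves, Pb = 84 - 0.2x and Ps = 58 + (2/3)x; the wedge Ps − Pb = 39 gives 58 + (2/3)x − (84 - 0.2x) = 39, so x' = 75.
Then Pb = 84 − 0.2·75 = 69 and Ps = 58 + (2/3)·75 = 108.
Buyers' price falls by P* − Pb = 78 − 69 = 9; sellers' price rises by Ps − P* = 108 − 78 = 30.

Buyers gain $9 per unit; sellers gain $30 per unit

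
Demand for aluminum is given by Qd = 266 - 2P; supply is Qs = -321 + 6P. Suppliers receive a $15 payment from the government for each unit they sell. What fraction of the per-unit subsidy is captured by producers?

Pre-subsidy: 266 - 2P = -321 + 6P gives P* = 73.375, Q* = 119.25.
With the subsidy, sellers receive Ps = Pb + 15 for each unit, where Pb is the price buyers pay.
Supply in terms of Pb becomes Qs = -321 + 6(Pb + 15) = -231 + 6Pb. Setting this equal to demand: 266 - 2Pb = -231 + 6Pb, so Pb = 62.125.
Sellers receive Ps = 62.125 + 15 = 77.125; Q' = 266 − 2·62.125 = 141.75.
Buyers' price falls by P* − Pb = 73.375 − 62.125 = 11.25; sellers' price rises by Ps − P* = 77.125 − 73.375 = 3.75.
So producers capture 3.75/15 = 0.25 of each unit of subsidy.

Producer share = 0.25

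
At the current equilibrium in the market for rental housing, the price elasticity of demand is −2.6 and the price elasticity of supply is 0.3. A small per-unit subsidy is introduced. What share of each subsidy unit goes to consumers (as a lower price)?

For a small subsidy around the equilibrium, the benefit split depends on the relative slopes, which at a point are proportional to the elasticities.
Buyer share = εs/(εs + |εd|) = 0.3/(0.3 + 2.6) = 3/29; seller share = |εd|/(εs + |εd|) = 26/29.

Consumer share = 3/29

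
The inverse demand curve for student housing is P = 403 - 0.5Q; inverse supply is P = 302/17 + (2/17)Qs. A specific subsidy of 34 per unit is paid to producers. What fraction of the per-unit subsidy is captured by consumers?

Consumer share = 17/21

Pre-subsidy: 403 - 0.5Q = 302/17 + (2/17)Q gives Q* = 4366/7 and P* = 638/7.
With the subsidy, sellers receive Ps = Pb + 34 for each unit, where Pb is the price buyers pay.
On the curves, Pb = 403 - 0.5Q and Ps = 302/17 + (2/17)Q; the wedge Ps − Pb = 34 gives 302/17 + (2/17)Q − (403 - 0.5Q) = 34, so Q' = 14254/21.
Then Pb = 403 − 0.5·(14254/21) = 1336/21 and Ps = 302/17 + (2/17)·(14254/21) = 2050/21.
Buyers' price falls by P* − Pb = 638/7 − 1336/21 = 578/21; sellers' price rises by Ps − P* = 2050/21 − 638/7 = 136/21.
So consumers capture (578/21)/34 = 17/21 of each unit of subsidy.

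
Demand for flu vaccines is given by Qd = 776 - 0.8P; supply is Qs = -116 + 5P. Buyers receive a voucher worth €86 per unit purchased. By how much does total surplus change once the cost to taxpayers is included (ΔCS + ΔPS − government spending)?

Pre-subsidy: 776 - 0.8P = -116 + 5P gives P* = 4460/29, Q* = 18936/29.
With the rebate, buyers effectively pay Pb = Ps − 86, where Ps is the price sellers receive.
Demand in terms of Ps becomes Qd = 776 − 0.8(Ps − 86) = 844.8 - 0.8Ps. Setting this equal to supply: 844.8 - 0.8Ps = -116 + 5Ps, so Ps = 4804/29.
Buyers pay Pb = 4804/29 − 86 = 2310/29; Q' = -116 + 5·(4804/29) = 20656/29.
ΔCS = ½(18936/29 + 20656/29)(4460/29 − 2310/29) = 42561400/841; ΔPS = ½(18936/29 + 20656/29)(4804/29 − 4460/29) = 6809824/841.
Government spending = 86 × 20656/29 = 1776416/29.
Net change = 42561400/841 + 6809824/841 − 1776416/29 = -73960/29. The loss equals the DWL triangle ½·86·1720/29.

Net change in total surplus = -73960/29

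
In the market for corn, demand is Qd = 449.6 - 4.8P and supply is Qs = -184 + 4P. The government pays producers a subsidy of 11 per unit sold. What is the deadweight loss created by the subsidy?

Deadweight loss = 132

Pre-subsidy: 449.6 - 4.8P = -184 + 4P gives P* = 72, Q* = 104.
With the subsidy, sellers receive Ps = Pb + 11 for each unit, where Pb is the price buyers pay.
Supply in terms of Pb becomes Qs = -184 + 4(Pb + 11) = -140 + 4Pb. Setting this equal to demand: 449.6 - 4.8Pb = -140 + 4Pb, so Pb = 67.
Sellers receive Ps = 67 + 11 = 78; Q' = 449.6 − 4.8·67 = 128.
The subsidy expands output by 128 − 104 = 24 past the efficient level; on those units the gap between marginal cost and willingness to pay runs from 0 up to 11.
DWL = ½ × 11 × 24 = 132.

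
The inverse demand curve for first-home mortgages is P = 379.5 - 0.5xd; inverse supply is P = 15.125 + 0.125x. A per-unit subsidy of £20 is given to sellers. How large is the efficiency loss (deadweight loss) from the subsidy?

Pre-subsidy: 379.5 - 0.5x = 15.125 + 0.125x gives x* = 583 and P* = 88.
With the subsidy, sellers receive Ps = Pb + 20 for each unit, where Pb is the price buyers pay.
On the curves, Pb = 379.5 - 0.5x and Ps = 15.125 + 0.125x; the wedge Ps − Pb = 20 gives 15.125 + 0.125x − (379.5 - 0.5x) = 20, so x' = 615.
Then Pb = 379.5 − 0.5·615 = 72 and Ps = 15.125 + 0.125·615 = 92.
The subsidy expands output by 615 − 583 = 32 past the efficient level; on those units the gap between marginal cost and willingness to pay runs from 0 up to 20.
DWL = ½ × 20 × 32 = 320.

Deadweight loss = £320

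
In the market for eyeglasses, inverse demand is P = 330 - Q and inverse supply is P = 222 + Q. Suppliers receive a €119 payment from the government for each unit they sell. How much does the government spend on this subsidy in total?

Government cost = €13506.5

Pre-subsidy: 330 - Q = 222 + Q gives Q* = 54 and P* = 276.
With the subsidy, sellers receive Ps = Pb + 119 for each unit, where Pb is the price buyers pay.
On the curves, Pb = 330 - Q and Ps = 222 + Q; the wedge Ps − Pb = 119 gives 222 + Q − (330 - Q) = 119, so Q' = 113.5.
Then Pb = 330 − 1·113.5 = 216.5 and Ps = 222 + 1·113.5 = 335.5.
Government outlay = subsidy × quantity = 119 × 113.5 = 13506.5.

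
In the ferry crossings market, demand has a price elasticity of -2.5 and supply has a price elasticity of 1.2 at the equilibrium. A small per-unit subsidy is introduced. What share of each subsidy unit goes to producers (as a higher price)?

For a small subsidy around the equilibrium, the benefit split depends on the relative slopes, which at a point are proportional to the elasticities.
Buyer share = εs/(εs + |εd|) = 1.2/(1.2 + 2.5) = 12/37; seller share = |εd|/(εs + |εd|) = 25/37.
So producers capture 25/37 of the subsidy.

Producer share = 25/37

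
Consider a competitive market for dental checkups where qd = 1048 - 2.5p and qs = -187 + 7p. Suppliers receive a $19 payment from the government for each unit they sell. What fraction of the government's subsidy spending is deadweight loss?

DWL / government spending = 35/1516

Pre-subsidy: 1048 - 2.5p = -187 + 7p gives p* = 130, q* = 723.
With the subsidy, sellers receive ps = pb + 19 for each unit, where pb is the price buyers pay.
Supply in terms of pb becomes qs = -187 + 7(pb + 19) = -54 + 7pb. Setting this equal to demand: 1048 - 2.5pb = -54 + 7pb, so pb = 116.
Sellers receive ps = 116 + 19 = 135; q' = 1048 − 2.5·116 = 758.
ΔCS = ½(723 + 758)(130 − 116) = 10367; ΔPS = ½(723 + 758)(135 − 130) = 3702.5.
Government spending = 19 × 758 = 14402.
DWL = ½ × 19 × (758 − 723) = 332.5; fraction = 332.5 / 14402 = 35/1516.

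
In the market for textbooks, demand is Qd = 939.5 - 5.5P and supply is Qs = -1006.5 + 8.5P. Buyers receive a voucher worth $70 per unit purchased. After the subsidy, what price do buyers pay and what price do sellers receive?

Pre-subsidy: 939.5 - 5.5P = -1006.5 + 8.5P gives P* = 139, Q* = 175.
With the rebate, buyers effectively pay Pb = Ps − 70, where Ps is the price sellers receive.
Demand in terms of Ps becomes Qd = 939.5 − 5.5(Ps − 70) = 1324.5 - 5.5Ps. Setting this equal to supply: 1324.5 - 5.5Ps = -1006.5 + 8.5Ps, so Ps = 166.5.
Buyers pay Pb = 166.5 − 70 = 96.5; Q' = -1006.5 + 8.5·166.5 = 408.75.

Buyers pay $96.5; sellers receive $166.5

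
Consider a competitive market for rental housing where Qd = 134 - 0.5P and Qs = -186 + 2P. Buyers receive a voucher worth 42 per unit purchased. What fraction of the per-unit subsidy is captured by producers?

Producer share = 0.2

Pre-subsidy: 134 - 0.5P = -186 + 2P gives P* = 128, Q* = 70.
With the rebate, buyers effectively pay Pb = Ps − 42, where Ps is the price sellers receive.
Demand in terms of Ps becomes Qd = 134 − 0.5(Ps − 42) = 155 - 0.5Ps. Setting this equal to supply: 155 - 0.5Ps = -186 + 2Ps, so Ps = 136.4.
Buyers pay Pb = 136.4 − 42 = 94.4; Q' = -186 + 2·136.4 = 86.8.
Buyers' price falls by P* − Pb = 128 − 94.4 = 33.6; sellers' price rises by Ps − P* = 136.4 − 128 = 8.4.
So producers capture 8.4/42 = 0.2 of each unit of subsidy.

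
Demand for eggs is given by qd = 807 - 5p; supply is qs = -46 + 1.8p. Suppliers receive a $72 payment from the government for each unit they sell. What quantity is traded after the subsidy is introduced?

Pre-subsidy: 807 - 5p = -46 + 1.8p gives p* = 4265/34, q* = 6113/34.
With the subsidy, sellers receive ps = pb + 72 for each unit, where pb is the price buyers pay.
Supply in terms of pb becomes qs = -46 + 1.8(pb + 72) = 83.6 + 1.8pb. Setting this equal to demand: 807 - 5pb = 83.6 + 1.8pb, so pb = 3617/34.
Sellers receive ps = 3617/34 + 72 = 6065/34; q' = 807 − 5·(3617/34) = 9353/34.

q' = 9353/34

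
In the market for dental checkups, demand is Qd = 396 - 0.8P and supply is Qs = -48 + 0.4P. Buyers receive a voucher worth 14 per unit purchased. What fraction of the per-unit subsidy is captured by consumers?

Pre-subsidy: 396 - 0.8P = -48 + 0.4P gives P* = 370, Q* = 100.
With the rebate, buyers effectively pay Pb = Ps − 14, where Ps is the price sellers receive.
Demand in terms of Ps becomes Qd = 396 − 0.8(Ps − 14) = 407.2 - 0.8Ps. Setting this equal to supply: 407.2 - 0.8Ps = -48 + 0.4Ps, so Ps = 1138/3.
Buyers pay Pb = 1138/3 − 14 = 1096/3; Q' = -48 + 0.4·(1138/3) = 1556/15.
Buyers' price falls by P* − Pb = 370 − 1096/3 = 14/3; sellers' price rises by Ps − P* = 1138/3 − 370 = 28/3.
So consumers capture (14/3)/14 = 1/3 of each unit of subsidy.

Consumer share = 1/3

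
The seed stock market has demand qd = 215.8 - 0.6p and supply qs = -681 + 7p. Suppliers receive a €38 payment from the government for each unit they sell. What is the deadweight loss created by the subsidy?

Pre-subsidy: 215.8 - 0.6p = -681 + 7p gives p* = 118, q* = 145.
With the subsidy, sellers receive ps = pb + 38 for each unit, where pb is the price buyers pay.
Supply in terms of pb becomes qs = -681 + 7(pb + 38) = -415 + 7pb. Setting this equal to demand: 215.8 - 0.6pb = -415 + 7pb, so pb = 83.
Sellers receive ps = 83 + 38 = 121; q' = 215.8 − 0.6·83 = 166.
The subsidy expands output by 166 − 145 = 21 past the efficient level; on those units the gap between marginal cost and willingness to pay runs from 0 up to 38.
DWL = ½ × 38 × 21 = 399.

Deadweight loss = €399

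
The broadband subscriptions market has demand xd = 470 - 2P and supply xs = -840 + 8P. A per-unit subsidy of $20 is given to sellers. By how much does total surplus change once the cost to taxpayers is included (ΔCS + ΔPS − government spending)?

Pre-subsidy: 470 - 2P = -840 + 8P gives P* = 131, x* = 208.
With the subsidy, sellers receive Ps = Pb + 20 for each unit, where Pb is the price buyers pay.
Supply in terms of Pb becomes xs = -840 + 8(Pb + 20) = -680 + 8Pb. Setting this equal to demand: 470 - 2Pb = -680 + 8Pb, so Pb = 115.
Sellers receive Ps = 115 + 20 = 135; x' = 470 − 2·115 = 240.
ΔCS = ½(208 + 240)(131 − 115) = 3584; ΔPS = ½(208 + 240)(135 − 131) = 896.
Government spending = 20 × 240 = 4800.
Net change = 3584 + 896 − 4800 = -320. The loss equals the DWL triangle ½·20·32.

Net change in total surplus = -$320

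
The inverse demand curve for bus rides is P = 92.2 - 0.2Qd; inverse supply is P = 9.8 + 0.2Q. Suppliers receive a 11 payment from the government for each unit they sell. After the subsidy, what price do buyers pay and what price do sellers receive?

Buyers pay 45.5; sellers receive 56.5

Pre-subsidy: 92.2 - 0.2Q = 9.8 + 0.2Q gives Q* = 206 and P* = 51.
With the subsidy, sellers receive Ps = Pb + 11 for each unit, where Pb is the price buyers pay.
On the curves, Pb = 92.2 - 0.2Q and Ps = 9.8 + 0.2Q; the wedge Ps − Pb = 11 gives 9.8 + 0.2Q − (92.2 - 0.2Q) = 11, so Q' = 233.5.
Then Pb = 92.2 − 0.2·233.5 = 45.5 and Ps = 9.8 + 0.2·233.5 = 56.5.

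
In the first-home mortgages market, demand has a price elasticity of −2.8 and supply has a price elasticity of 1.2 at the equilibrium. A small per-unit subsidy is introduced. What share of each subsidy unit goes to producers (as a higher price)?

For a small subsidy around the equilibrium, the benefit split depends on the relative slopes, which at a point are proportional to the elasticities.
Buyer share = εs/(εs + |εd|) = 1.2/(1.2 + 2.8) = 0.3; seller share = |εd|/(εs + |εd|) = 0.7.
So producers capture 0.7 of the subsidy.

Producer share = 0.7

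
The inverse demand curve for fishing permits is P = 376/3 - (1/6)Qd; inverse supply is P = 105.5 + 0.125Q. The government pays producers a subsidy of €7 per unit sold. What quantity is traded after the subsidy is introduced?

Pre-subsidy: 376/3 - (1/6)Q = 105.5 + 0.125Q gives Q* = 68 and P* = 114.
With the subsidy, sellers receive Ps = Pb + 7 for each unit, where Pb is the price buyers pay.
On the curves, Pb = 376/3 - (1/6)Q and Ps = 105.5 + 0.125Q; the wedge Ps − Pb = 7 gives 105.5 + 0.125Q − (376/3 - (1/6)Q) = 7, so Q' = 92.
Then Pb = 376/3 − (1/6)·92 = 110 and Ps = 105.5 + 0.125·92 = 117.

Q' = 92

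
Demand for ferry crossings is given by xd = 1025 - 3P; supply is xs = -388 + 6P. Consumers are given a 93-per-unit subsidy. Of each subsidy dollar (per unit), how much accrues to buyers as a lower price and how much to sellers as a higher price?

Buyers gain 62 per unit; sellers gain 31 per unit

Pre-subsidy: 1025 - 3P = -388 + 6P gives P* = 157, x* = 554.
With the rebate, buyers effectively pay Pb = Ps − 93, where Ps is the price sellers receive.
Demand in terms of Ps becomes xd = 1025 − 3(Ps − 93) = 1304 - 3Ps. Setting this equal to supply: 1304 - 3Ps = -388 + 6Ps, so Ps = 188.
Buyers pay Pb = 188 − 93 = 95; x' = -388 + 6·188 = 740.
Buyers' price falls by P* − Pb = 157 − 95 = 62; sellers' price rises by Ps − P* = 188 − 157 = 31.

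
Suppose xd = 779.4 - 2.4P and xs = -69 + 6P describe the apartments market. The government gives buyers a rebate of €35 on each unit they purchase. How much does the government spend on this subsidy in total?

Government cost = €20895

Pre-subsidy: 779.4 - 2.4P = -69 + 6P gives P* = 101, x* = 537.
With the rebate, buyers effectively pay Pb = Ps − 35, where Ps is the price sellers receive.
Demand in terms of Ps becomes xd = 779.4 − 2.4(Ps − 35) = 863.4 - 2.4Ps. Setting this equal to supply: 863.4 - 2.4Ps = -69 + 6Ps, so Ps = 111.
Buyers pay Pb = 111 − 35 = 76; x' = -69 + 6·111 = 597.
Government outlay = subsidy × quantity = 35 × 597 = 20895.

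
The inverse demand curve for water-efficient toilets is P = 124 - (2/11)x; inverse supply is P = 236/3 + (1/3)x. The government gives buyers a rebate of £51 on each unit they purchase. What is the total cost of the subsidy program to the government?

Government cost = £9537

Pre-subsidy: 124 - (2/11)x = 236/3 + (1/3)x gives x* = 88 and P* = 108.
With the rebate, buyers effectively pay Pb = Ps − 51, where Ps is the price sellers receive.
On the curves, Pb = 124 - (2/11)x and Ps = 236/3 + (1/3)x; the wedge Ps − Pb = 51 gives 236/3 + (1/3)x − (124 - (2/11)x) = 51, so x' = 187.
Then Pb = 124 − (2/11)·187 = 90 and Ps = 236/3 + (1/3)·187 = 141.
Government outlay = subsidy × quantity = 51 × 187 = 9537.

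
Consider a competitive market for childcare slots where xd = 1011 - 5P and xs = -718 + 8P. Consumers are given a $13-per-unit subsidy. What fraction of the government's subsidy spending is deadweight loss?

Pre-subsidy: 1011 - 5P = -718 + 8P gives P* = 133, x* = 346.
With the rebate, buyers effectively pay Pb = Ps − 13, where Ps is the price sellers receive.
Demand in terms of Ps becomes xd = 1011 − 5(Ps − 13) = 1076 - 5Ps. Setting this equal to supply: 1076 - 5Ps = -718 + 8Ps, so Ps = 138.
Buyers pay Pb = 138 − 13 = 125; x' = -718 + 8·138 = 386.
ΔCS = ½(346 + 386)(133 − 125) = 2928; ΔPS = ½(346 + 386)(138 − 133) = 1830.
Government spending = 13 × 386 = 5018.
DWL = ½ × 13 × (386 − 346) = 260; fraction = 260 / 5018 = 10/193.

DWL / government spending = 10/193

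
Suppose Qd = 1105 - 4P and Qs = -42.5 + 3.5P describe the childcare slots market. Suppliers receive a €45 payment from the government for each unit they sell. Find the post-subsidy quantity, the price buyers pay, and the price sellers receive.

Q' = 577; buyers pay €132; sellers receive €177

Pre-subsidy: 1105 - 4P = -42.5 + 3.5P gives P* = 153, Q* = 493.
With the subsidy, sellers receive Ps = Pb + 45 for each unit, where Pb is the price buyers pay.
Supply in terms of Pb becomes Qs = -42.5 + 3.5(Pb + 45) = 115 + 3.5Pb. Setting this equal to demand: 1105 - 4Pb = 115 + 3.5Pb, so Pb = 132.
Sellers receive Ps = 132 + 45 = 177; Q' = 1105 − 4·132 = 577.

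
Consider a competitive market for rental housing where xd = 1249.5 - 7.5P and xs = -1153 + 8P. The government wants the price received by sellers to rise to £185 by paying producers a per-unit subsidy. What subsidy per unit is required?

At a seller price of 185, quantity supplied is -1153 + 8·185 = 327.
Buyers absorb 327 only when they pay Pb with 1249.5 − 7.5·Pb = 327, i.e. Pb = 123.
s = Ps − Pb = 185 − 123 = 62.

Required subsidy s = £62 per unit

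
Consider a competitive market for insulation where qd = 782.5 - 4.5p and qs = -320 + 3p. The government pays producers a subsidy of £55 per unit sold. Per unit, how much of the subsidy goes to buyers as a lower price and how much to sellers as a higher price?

Buyers gain £22 per unit; sellers gain £33 per unit

Pre-subsidy: 782.5 - 4.5p = -320 + 3p gives p* = 147, q* = 121.
With the subsidy, sellers receive ps = pb + 55 for each unit, where pb is the price buyers pay.
Supply in terms of pb becomes qs = -320 + 3(pb + 55) = -155 + 3pb. Setting this equal to demand: 782.5 - 4.5pb = -155 + 3pb, so pb = 125.
Sellers receive ps = 125 + 55 = 180; q' = 782.5 − 4.5·125 = 220.
Buyers' price falls by p* − pb = 147 − 125 = 22; sellers' price rises by ps − p* = 180 − 147 = 33.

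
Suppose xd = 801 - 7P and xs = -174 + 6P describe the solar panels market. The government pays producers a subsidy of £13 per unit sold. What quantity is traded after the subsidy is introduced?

Pre-subsidy: 801 - 7P = -174 + 6P gives P* = 75, x* = 276.
With the subsidy, sellers receive Ps = Pb + 13 for each unit, where Pb is the price buyers pay.
Supply in terms of Pb becomes xs = -174 + 6(Pb + 13) = -96 + 6Pb. Setting this equal to demand: 801 - 7Pb = -96 + 6Pb, so Pb = 69.
Sellers receive Ps = 69 + 13 = 82; x' = 801 − 7·69 = 318.

x' = 318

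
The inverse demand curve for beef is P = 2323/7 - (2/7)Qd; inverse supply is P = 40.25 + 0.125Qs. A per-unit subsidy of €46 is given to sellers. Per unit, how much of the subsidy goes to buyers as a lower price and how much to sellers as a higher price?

Pre-subsidy: 2323/7 - (2/7)Q = 40.25 + 0.125Q gives Q* = 710 and P* = 129.
With the subsidy, sellers receive Ps = Pb + 46 for each unit, where Pb is the price buyers pay.
On the curves, Pb = 2323/7 - (2/7)Q and Ps = 40.25 + 0.125Q; the wedge Ps − Pb = 46 gives 40.25 + 0.125Q − (2323/7 - (2/7)Q) = 46, so Q' = 822.
Then Pb = 2323/7 − (2/7)·822 = 97 and Ps = 40.25 + 0.125·822 = 143.
Buyers' price falls by P* − Pb = 129 − 97 = 32; sellers' price rises by Ps − P* = 143 − 129 = 14.

Buyers gain €32 per unit; sellers gain €14 per unit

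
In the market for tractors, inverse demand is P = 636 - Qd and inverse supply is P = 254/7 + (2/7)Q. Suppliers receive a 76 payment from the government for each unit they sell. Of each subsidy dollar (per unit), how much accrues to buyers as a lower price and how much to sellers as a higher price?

Pre-subsidy: 636 - Q = 254/7 + (2/7)Q gives Q* = 4198/9 and P* = 1526/9.
With the subsidy, sellers receive Ps = Pb + 76 for each unit, where Pb is the price buyers pay.
On the curves, Pb = 636 - Q and Ps = 254/7 + (2/7)Q; the wedge Ps − Pb = 76 gives 254/7 + (2/7)Q − (636 - Q) = 76, so Q' = 4730/9.
Then Pb = 636 − 1·(4730/9) = 994/9 and Ps = 254/7 + (2/7)·(4730/9) = 1678/9.
Buyers' price falls by P* − Pb = 1526/9 − 994/9 = 532/9; sellers' price rises by Ps − P* = 1678/9 − 1526/9 = 152/9.

Buyers gain 532/9 per unit; sellers gain 152/9 per unit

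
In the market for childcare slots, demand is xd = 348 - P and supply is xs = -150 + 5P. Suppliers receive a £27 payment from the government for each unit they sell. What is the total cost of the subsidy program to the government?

Pre-subsidy: 348 - P = -150 + 5P gives P* = 83, x* = 265.
With the subsidy, sellers receive Ps = Pb + 27 for each unit, where Pb is the price buyers pay.
Supply in terms of Pb becomes xs = -150 + 5(Pb + 27) = -15 + 5Pb. Setting this equal to demand: 348 - Pb = -15 + 5Pb, so Pb = 60.5.
Sellers receive Ps = 60.5 + 27 = 87.5; x' = 348 − 1·60.5 = 287.5.
Government outlay = subsidy × quantity = 27 × 287.5 = 7762.5.

Government cost = £7762.5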